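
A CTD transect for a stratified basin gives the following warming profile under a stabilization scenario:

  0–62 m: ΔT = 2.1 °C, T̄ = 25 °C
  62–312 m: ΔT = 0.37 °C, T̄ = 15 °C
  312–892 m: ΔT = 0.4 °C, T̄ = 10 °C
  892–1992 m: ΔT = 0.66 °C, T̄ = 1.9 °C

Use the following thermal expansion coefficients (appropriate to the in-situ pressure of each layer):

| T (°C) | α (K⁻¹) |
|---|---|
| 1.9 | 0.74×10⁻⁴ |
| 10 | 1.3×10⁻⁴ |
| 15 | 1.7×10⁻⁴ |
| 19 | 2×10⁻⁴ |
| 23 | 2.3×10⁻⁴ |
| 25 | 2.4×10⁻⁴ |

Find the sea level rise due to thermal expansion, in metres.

Δh = 0.131 m

Layer 1 at 25 °C → α = 2.4×10⁻⁴ K⁻¹
Layer 2 at 15 °C → α = 1.7×10⁻⁴ K⁻¹
Layer 3 at 10 °C → α = 1.3×10⁻⁴ K⁻¹
Layer 4 at 1.9 °C → α = 0.74×10⁻⁴ K⁻¹
0–62 m: 2.4×10⁻⁴ × 62 × 2.1 = 0.031248 m
250 × 1.7×10⁻⁴ × 0.37 = 0.015725 m
0.4 × 580 × 1.3×10⁻⁴ = 0.03016 m
892–1992 m: 0.74×10⁻⁴ × 0.66 × 1100 = 0.053724 m
Δh = 0.031248 + 0.015725 + 0.03016 + 0.053724 = 0.130857 m ≈ 0.131 m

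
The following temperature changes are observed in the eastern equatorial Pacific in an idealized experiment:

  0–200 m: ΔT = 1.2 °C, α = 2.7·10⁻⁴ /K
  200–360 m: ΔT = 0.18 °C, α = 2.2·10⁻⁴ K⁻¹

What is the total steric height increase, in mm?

Δh = 71.1 mm

Layer 1: 200 × 1.2 × 2.7×10⁻⁴ = 0.06480 m
Layer 2: 0.18 × 160 × 2.2×10⁻⁴ = 0.006336 m
Δh = 0.06480 + 0.006336 = 0.071136 m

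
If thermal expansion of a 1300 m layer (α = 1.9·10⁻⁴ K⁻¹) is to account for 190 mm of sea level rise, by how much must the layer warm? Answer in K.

ΔT ≈ 0.77 K

ΔT = Δh/(αH) = 0.19 / (1.9×10⁻⁴ × 1300) ≈ 0.7692 K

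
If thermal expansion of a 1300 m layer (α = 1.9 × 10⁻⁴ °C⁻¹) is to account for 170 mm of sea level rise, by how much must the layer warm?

ΔT = Δh/(αH) = 0.17 / (1.9×10⁻⁴ × 1300) ≈ 0.6883 K

ΔT ≈ 0.688 K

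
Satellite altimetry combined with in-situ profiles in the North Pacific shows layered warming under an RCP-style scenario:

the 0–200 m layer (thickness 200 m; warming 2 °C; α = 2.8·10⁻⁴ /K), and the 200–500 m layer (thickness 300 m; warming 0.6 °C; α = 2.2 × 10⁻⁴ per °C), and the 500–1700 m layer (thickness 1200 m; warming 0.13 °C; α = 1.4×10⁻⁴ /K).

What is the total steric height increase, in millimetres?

173 mm of thermosteric rise

0–200 m: 2 × 2.8×10⁻⁴ × 200 = 0.11200 m
Layer 2: 2.2×10⁻⁴ × 0.6 × 300 = 0.03960 m
500–1700 m: 0.13 × 1.4×10⁻⁴ × 1200 = 0.02184 m
Δh = 0.11200 + 0.03960 + 0.02184 = 0.17344 m ≈ 173 mm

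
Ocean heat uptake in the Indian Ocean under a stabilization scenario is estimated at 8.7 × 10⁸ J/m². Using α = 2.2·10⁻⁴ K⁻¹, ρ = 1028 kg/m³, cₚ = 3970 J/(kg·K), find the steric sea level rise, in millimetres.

Δh = αQ/(ρcₚ) = 2.2×10⁻⁴ × 8.7×10⁸ / (1028 × 3970) ≈ 0.046898 m

47 mm of thermosteric rise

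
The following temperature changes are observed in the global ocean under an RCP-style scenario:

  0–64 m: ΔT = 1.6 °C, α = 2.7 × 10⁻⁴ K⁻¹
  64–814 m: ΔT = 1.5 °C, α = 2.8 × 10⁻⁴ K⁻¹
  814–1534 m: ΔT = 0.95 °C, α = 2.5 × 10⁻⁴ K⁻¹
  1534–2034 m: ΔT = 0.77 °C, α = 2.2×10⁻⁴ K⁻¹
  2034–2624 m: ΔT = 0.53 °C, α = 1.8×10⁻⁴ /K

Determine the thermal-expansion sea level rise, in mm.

Layer 1: 2.7×10⁻⁴ × 64 × 1.6 = 0.027648 m
Layer 2: 2.8×10⁻⁴ × 750 × 1.5 = 0.31500 m
Layer 3: 2.5×10⁻⁴ × 720 × 0.95 = 0.17100 m
1534–2034 m: 500 × 0.77 × 2.2×10⁻⁴ = 0.08470 m
590 × 1.8×10⁻⁴ × 0.53 = 0.056286 m
Δh = 0.027648 + 0.31500 + 0.17100 + 0.08470 + 0.056286 = 0.654634 m ≈ 655 mm

Δh = 655 mm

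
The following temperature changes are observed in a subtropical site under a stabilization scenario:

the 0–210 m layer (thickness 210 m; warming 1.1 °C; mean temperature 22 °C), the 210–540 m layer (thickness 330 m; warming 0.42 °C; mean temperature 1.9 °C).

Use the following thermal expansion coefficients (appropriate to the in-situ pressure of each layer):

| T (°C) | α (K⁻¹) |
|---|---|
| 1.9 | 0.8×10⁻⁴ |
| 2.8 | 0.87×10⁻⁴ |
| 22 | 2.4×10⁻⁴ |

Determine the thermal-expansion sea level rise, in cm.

Layer 1 at 22 °C → α = 2.4×10⁻⁴ K⁻¹
Layer 2 at 1.9 °C → α = 0.8×10⁻⁴ K⁻¹
0–210 m: 210 × 2.4×10⁻⁴ × 1.1 = 0.05544 m
210–540 m: 0.42 × 330 × 0.8×10⁻⁴ = 0.011088 m
Δh = 0.05544 + 0.011088 = 0.066528 m

about 6.65 cm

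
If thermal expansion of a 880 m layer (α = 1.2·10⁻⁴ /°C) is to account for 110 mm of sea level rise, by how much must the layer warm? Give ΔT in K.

ΔT = Δh/(αH) = 0.11 / (1.2×10⁻⁴ × 880) ≈ 1.042 K

1.04 K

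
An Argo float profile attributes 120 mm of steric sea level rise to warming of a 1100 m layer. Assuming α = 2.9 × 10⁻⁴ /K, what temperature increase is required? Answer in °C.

ΔT ≈ 0.376 °C

ΔT = Δh/(αH) = 0.12 / (2.9×10⁻⁴ × 1100) ≈ 0.3762 °C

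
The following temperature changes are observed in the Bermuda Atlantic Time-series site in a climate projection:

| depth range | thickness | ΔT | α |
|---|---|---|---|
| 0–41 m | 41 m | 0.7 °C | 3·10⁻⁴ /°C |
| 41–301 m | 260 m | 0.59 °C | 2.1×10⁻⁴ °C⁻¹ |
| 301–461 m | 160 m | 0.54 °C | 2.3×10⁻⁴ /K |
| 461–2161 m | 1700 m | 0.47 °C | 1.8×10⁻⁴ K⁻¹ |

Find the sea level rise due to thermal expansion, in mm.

0–41 m: 3×10⁻⁴ × 0.7 × 41 = 0.00861 m
Layer 2: 260 × 2.1×10⁻⁴ × 0.59 = 0.032214 m
160 × 2.3×10⁻⁴ × 0.54 = 0.019872 m
0.47 × 1.8×10⁻⁴ × 1700 = 0.14382 m
Δh = 0.00861 + 0.032214 + 0.019872 + 0.14382 = 0.204516 m

Δh = 200 mm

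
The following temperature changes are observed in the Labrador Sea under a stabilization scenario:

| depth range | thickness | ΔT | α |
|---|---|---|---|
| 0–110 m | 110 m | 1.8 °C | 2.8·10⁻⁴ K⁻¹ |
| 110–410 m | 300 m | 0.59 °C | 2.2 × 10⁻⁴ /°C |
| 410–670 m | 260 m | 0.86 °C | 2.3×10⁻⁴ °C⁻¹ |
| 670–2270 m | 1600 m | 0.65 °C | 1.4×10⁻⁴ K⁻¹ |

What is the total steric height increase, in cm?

0–110 m: 110 × 2.8×10⁻⁴ × 1.8 = 0.05544 m
2.2×10⁻⁴ × 300 × 0.59 = 0.03894 m
Layer 3: 2.3×10⁻⁴ × 260 × 0.86 = 0.051428 m
0.65 × 1600 × 1.4×10⁻⁴ = 0.14560 m
Δh = 0.05544 + 0.03894 + 0.051428 + 0.14560 = 0.291408 m

Δh ≈ 29 cm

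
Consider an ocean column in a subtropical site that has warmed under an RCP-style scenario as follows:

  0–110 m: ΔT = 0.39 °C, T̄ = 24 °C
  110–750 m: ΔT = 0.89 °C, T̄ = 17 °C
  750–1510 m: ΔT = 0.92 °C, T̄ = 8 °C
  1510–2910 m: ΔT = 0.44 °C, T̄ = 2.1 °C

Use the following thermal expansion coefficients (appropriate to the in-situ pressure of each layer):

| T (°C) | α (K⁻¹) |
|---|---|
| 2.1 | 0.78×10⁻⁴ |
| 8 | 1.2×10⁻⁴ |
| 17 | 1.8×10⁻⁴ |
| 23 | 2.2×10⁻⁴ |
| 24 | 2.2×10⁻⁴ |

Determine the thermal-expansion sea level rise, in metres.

0.244 m

Layer 1 at 24 °C → α = 2.2×10⁻⁴ K⁻¹
Layer 2 at 17 °C → α = 1.8×10⁻⁴ K⁻¹
Layer 3 at 8 °C → α = 1.2×10⁻⁴ K⁻¹
Layer 4 at 2.1 °C → α = 0.78×10⁻⁴ K⁻¹
0–110 m: 0.39 × 2.2×10⁻⁴ × 110 = 0.009438 m
110–750 m: 1.8×10⁻⁴ × 0.89 × 640 = 0.102528 m
Layer 3: 760 × 1.2×10⁻⁴ × 0.92 = 0.083904 m
1510–2910 m: 0.78×10⁻⁴ × 1400 × 0.44 = 0.048048 m
Δh = 0.009438 + 0.102528 + 0.083904 + 0.048048 = 0.243918 m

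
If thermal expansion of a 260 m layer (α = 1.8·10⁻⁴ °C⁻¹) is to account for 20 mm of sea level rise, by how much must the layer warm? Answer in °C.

ΔT = Δh/(αH) = 0.02 / (1.8×10⁻⁴ × 260) ≈ 0.4274 °C

about 0.43 °C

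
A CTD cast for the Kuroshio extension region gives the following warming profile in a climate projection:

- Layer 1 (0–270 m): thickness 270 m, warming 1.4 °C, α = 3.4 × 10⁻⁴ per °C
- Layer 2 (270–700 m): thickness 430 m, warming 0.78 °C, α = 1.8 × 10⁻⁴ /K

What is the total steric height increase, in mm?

Layer 1: 1.4 × 3.4×10⁻⁴ × 270 = 0.12852 m
Layer 2: 430 × 0.78 × 1.8×10⁻⁴ = 0.060372 m
Δh = 0.12852 + 0.060372 = 0.188892 m ≈ 189 mm

189 mm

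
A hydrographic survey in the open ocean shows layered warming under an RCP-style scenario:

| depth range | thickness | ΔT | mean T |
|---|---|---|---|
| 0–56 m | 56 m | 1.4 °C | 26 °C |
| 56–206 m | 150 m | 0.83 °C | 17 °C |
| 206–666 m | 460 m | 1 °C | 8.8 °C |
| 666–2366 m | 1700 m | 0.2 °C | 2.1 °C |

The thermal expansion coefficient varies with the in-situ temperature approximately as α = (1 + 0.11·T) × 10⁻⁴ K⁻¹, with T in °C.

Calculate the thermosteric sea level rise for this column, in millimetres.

Layer 1: α = (1 + 0.11×26)×10⁻⁴ = 3.86×10⁻⁴ K⁻¹
Layer 2: α = (1 + 0.11×17)×10⁻⁴ = 2.87×10⁻⁴ K⁻¹
Layer 3: α = (1 + 0.11×8.8)×10⁻⁴ = 1.968×10⁻⁴ K⁻¹
Layer 4: α = (1 + 0.11×2.1)×10⁻⁴ = 1.231×10⁻⁴ K⁻¹
0–56 m: 3.86×10⁻⁴ × 56 × 1.4 = 0.0302624 m
56–206 m: 150 × 0.83 × 2.87×10⁻⁴ = 0.0357315 m
206–666 m: 1.968×10⁻⁴ × 460 × 1 = 0.090528 m
Layer 4: 1700 × 0.2 × 1.231×10⁻⁴ = 0.041854 m
Δh = 0.0302624 + 0.0357315 + 0.090528 + 0.041854 = 0.1983759 m

Δh ≈ 198 mm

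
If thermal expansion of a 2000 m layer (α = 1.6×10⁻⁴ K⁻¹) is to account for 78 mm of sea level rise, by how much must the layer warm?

ΔT = Δh/(αH) = 0.078 / (1.6×10⁻⁴ × 2000) ≈ 0.2438 °C

0.244 °C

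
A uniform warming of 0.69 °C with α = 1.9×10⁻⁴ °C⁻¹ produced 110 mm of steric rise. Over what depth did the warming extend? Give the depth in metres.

839 m

H = Δh/(αΔT) = 0.11 / (1.9×10⁻⁴ × 0.69) ≈ 839.1 m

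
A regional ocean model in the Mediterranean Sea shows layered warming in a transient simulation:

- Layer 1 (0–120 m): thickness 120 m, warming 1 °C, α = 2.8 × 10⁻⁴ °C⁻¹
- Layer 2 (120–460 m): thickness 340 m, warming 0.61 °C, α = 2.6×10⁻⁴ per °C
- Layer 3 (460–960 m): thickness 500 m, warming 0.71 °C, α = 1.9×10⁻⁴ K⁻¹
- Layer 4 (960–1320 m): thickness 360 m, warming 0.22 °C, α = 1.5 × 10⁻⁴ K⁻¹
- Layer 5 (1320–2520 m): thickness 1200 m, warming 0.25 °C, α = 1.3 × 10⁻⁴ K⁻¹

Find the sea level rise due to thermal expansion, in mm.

210 mm

Layer 1: 2.8×10⁻⁴ × 120 × 1 = 0.03360 m
120–460 m: 2.6×10⁻⁴ × 340 × 0.61 = 0.053924 m
1.9×10⁻⁴ × 0.71 × 500 = 0.06745 m
960–1320 m: 0.22 × 360 × 1.5×10⁻⁴ = 0.01188 m
1320–2520 m: 0.25 × 1200 × 1.3×10⁻⁴ = 0.03900 m
Δh = 0.03360 + 0.053924 + 0.06745 + 0.01188 + 0.03900 = 0.205854 m ≈ 210 mm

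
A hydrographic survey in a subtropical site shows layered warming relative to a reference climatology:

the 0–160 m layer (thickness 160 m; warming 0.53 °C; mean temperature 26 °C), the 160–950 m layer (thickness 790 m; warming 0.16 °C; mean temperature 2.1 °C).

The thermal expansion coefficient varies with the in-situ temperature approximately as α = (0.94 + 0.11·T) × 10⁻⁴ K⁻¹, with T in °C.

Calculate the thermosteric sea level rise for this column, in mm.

47 mm

Layer 1: α = (0.94 + 0.11×26)×10⁻⁴ = 3.8×10⁻⁴ K⁻¹
Layer 2: α = (0.94 + 0.11×2.1)×10⁻⁴ = 1.171×10⁻⁴ K⁻¹
160 × 0.53 × 3.8×10⁻⁴ = 0.032224 m
Layer 2: 0.16 × 1.171×10⁻⁴ × 790 = 0.01480144 m
Δh = 0.032224 + 0.01480144 = 0.04702544 m ≈ 47 mm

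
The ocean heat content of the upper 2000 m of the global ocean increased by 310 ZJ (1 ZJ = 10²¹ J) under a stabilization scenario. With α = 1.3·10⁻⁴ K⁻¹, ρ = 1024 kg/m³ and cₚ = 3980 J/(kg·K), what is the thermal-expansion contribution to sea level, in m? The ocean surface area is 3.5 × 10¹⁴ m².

Per unit area: Q = 310×10²¹ / (3.5×10¹⁴) ≈ 8.857×10⁸ J/m²
Δh = αQ/(ρcₚ) = 1.3×10⁻⁴ × 8.857×10⁸ / (1024 × 3980) ≈ 0.028252 m

Δh = 0.028 m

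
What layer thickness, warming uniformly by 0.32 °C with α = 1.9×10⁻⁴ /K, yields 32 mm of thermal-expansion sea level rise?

H = Δh/(αΔT) = 0.032 / (1.9×10⁻⁴ × 0.32) ≈ 526.3 m

H ≈ 530 m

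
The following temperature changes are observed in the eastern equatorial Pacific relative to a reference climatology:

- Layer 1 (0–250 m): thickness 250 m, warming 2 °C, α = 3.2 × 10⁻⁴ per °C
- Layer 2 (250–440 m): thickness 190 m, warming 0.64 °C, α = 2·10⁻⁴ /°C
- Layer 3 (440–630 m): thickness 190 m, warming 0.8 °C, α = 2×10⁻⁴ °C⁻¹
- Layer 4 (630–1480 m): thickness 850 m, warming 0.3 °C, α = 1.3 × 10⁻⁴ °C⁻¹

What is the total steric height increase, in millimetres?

0–250 m: 3.2×10⁻⁴ × 250 × 2 = 0.16000 m
0.64 × 2×10⁻⁴ × 190 = 0.02432 m
Layer 3: 2×10⁻⁴ × 190 × 0.8 = 0.03040 m
850 × 0.3 × 1.3×10⁻⁴ = 0.03315 m
Δh = 0.16000 + 0.02432 + 0.03040 + 0.03315 = 0.24787 m

248 mm of thermosteric rise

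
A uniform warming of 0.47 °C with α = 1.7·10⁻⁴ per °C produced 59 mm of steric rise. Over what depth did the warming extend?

about 740 m

H = Δh/(αΔT) = 0.059 / (1.7×10⁻⁴ × 0.47) ≈ 738.4 m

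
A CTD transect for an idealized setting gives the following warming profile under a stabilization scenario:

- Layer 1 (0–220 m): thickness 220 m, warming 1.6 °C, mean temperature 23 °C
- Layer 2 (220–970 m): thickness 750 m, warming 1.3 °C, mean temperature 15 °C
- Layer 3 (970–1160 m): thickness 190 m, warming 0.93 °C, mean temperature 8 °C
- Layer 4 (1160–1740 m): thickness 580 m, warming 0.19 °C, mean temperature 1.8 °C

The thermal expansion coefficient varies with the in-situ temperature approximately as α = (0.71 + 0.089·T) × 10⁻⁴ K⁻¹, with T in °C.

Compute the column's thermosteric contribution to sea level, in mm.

Layer 1: α = (0.71 + 0.089×23)×10⁻⁴ = 2.757×10⁻⁴ K⁻¹
Layer 2: α = (0.71 + 0.089×15)×10⁻⁴ = 2.045×10⁻⁴ K⁻¹
Layer 3: α = (0.71 + 0.089×8)×10⁻⁴ = 1.422×10⁻⁴ K⁻¹
Layer 4: α = (0.71 + 0.089×1.8)×10⁻⁴ = 0.8702×10⁻⁴ K⁻¹
0–220 m: 220 × 2.757×10⁻⁴ × 1.6 = 0.0970464 m
220–970 m: 750 × 2.045×10⁻⁴ × 1.3 = 0.1993875 m
Layer 3: 1.422×10⁻⁴ × 190 × 0.93 = 0.02512674 m
Layer 4: 0.19 × 580 × 0.8702×10⁻⁴ = 0.009589604 m
Δh = 0.0970464 + 0.1993875 + 0.02512674 + 0.009589604 = 0.331150244 m ≈ 330 mm

about 330 mm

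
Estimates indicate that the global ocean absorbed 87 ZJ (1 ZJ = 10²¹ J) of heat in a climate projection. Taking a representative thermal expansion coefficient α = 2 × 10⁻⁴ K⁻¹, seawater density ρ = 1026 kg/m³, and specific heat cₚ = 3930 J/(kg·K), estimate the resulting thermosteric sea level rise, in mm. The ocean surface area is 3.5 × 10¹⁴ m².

Per unit area: Q = 87×10²¹ / (3.5×10¹⁴) ≈ 2.486×10⁸ J/m²
Δh = αQ/(ρcₚ) = 2×10⁻⁴ × 2.486×10⁸ / (1026 × 3930) ≈ 0.012331 m

Δh = 12.3 mm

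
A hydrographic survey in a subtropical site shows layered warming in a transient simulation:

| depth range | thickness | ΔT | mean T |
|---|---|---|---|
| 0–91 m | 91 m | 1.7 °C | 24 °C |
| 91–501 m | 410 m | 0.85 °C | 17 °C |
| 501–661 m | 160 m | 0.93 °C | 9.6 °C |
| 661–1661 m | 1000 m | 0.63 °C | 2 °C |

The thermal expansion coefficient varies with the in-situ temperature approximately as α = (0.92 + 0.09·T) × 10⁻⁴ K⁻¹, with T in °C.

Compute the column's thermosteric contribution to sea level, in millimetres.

Layer 1: α = (0.92 + 0.09×24)×10⁻⁴ = 3.08×10⁻⁴ K⁻¹
Layer 2: α = (0.92 + 0.09×17)×10⁻⁴ = 2.45×10⁻⁴ K⁻¹
Layer 3: α = (0.92 + 0.09×9.6)×10⁻⁴ = 1.784×10⁻⁴ K⁻¹
Layer 4: α = (0.92 + 0.09×2)×10⁻⁴ = 1.1×10⁻⁴ K⁻¹
0–91 m: 91 × 3.08×10⁻⁴ × 1.7 = 0.0476476 m
0.85 × 2.45×10⁻⁴ × 410 = 0.0853825 m
Layer 3: 0.93 × 1.784×10⁻⁴ × 160 = 0.02654592 m
661–1661 m: 1000 × 1.1×10⁻⁴ × 0.63 = 0.06930 m
Δh = 0.0476476 + 0.0853825 + 0.02654592 + 0.06930 = 0.22887602 m ≈ 229 mm

229 mm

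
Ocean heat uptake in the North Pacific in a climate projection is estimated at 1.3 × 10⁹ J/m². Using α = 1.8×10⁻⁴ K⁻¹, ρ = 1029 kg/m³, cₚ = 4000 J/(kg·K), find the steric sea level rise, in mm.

Δh ≈ 56.9 mm

Δh = αQ/(ρcₚ) = 1.8×10⁻⁴ × 1.3×10⁹ / (1029 × 4000) ≈ 0.056851 m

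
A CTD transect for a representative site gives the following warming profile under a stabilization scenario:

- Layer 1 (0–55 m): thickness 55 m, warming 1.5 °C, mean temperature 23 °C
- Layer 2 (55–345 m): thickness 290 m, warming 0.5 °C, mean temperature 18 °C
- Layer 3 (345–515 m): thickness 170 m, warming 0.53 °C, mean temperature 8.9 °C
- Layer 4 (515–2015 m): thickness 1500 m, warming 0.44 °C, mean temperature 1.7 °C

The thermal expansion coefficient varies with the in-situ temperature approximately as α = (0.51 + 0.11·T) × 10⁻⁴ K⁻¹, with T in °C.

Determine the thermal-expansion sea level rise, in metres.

Layer 1: α = (0.51 + 0.11×23)×10⁻⁴ = 3.04×10⁻⁴ K⁻¹
Layer 2: α = (0.51 + 0.11×18)×10⁻⁴ = 2.49×10⁻⁴ K⁻¹
Layer 3: α = (0.51 + 0.11×8.9)×10⁻⁴ = 1.489×10⁻⁴ K⁻¹
Layer 4: α = (0.51 + 0.11×1.7)×10⁻⁴ = 0.697×10⁻⁴ K⁻¹
Layer 1: 1.5 × 3.04×10⁻⁴ × 55 = 0.02508 m
55–345 m: 0.5 × 2.49×10⁻⁴ × 290 = 0.036105 m
1.489×10⁻⁴ × 0.53 × 170 = 0.01341589 m
515–2015 m: 0.44 × 0.697×10⁻⁴ × 1500 = 0.046002 m
Δh = 0.02508 + 0.036105 + 0.01341589 + 0.046002 = 0.12060289 m

0.121 m of thermosteric rise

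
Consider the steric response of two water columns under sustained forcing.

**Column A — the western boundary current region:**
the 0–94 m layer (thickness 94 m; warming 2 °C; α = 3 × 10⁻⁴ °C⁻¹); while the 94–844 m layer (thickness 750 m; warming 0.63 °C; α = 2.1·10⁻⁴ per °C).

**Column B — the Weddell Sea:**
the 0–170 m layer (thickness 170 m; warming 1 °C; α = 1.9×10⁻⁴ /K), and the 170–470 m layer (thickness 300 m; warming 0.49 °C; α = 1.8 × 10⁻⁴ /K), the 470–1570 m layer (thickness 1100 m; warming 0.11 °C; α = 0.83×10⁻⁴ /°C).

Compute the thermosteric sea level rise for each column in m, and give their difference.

A Layer 1: 2 × 3×10⁻⁴ × 94 = 0.05640 m
A 750 × 2.1×10⁻⁴ × 0.63 = 0.099225 m
A total: 0.155625 m
B 0–170 m: 1 × 170 × 1.9×10⁻⁴ = 0.03230 m
B Layer 2: 0.49 × 1.8×10⁻⁴ × 300 = 0.02646 m
B Layer 3: 1100 × 0.11 × 0.83×10⁻⁴ = 0.010043 m
B total: 0.068803 m
Difference: 0.155625 − 0.068803 = 0.086822 m

A: 0.16 m; B: 0.069 m; difference 0.087 m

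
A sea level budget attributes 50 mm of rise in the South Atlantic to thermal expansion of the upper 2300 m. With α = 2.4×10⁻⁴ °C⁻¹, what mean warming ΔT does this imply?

ΔT = Δh/(αH) = 0.05 / (2.4×10⁻⁴ × 2300) ≈ 0.09058 °C

0.091 °C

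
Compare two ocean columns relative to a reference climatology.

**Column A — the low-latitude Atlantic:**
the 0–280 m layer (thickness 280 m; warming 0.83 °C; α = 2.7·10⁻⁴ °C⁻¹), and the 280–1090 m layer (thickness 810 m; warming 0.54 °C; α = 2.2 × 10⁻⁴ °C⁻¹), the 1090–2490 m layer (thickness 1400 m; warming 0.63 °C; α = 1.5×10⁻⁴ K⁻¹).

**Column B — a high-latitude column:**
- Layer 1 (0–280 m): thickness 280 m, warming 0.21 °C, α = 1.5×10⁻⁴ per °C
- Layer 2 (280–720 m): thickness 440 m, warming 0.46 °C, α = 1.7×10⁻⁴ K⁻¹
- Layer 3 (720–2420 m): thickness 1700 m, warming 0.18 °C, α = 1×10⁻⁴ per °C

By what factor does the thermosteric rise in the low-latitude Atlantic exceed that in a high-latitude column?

3.95

A 0–280 m: 0.83 × 280 × 2.7×10⁻⁴ = 0.062748 m
A 2.2×10⁻⁴ × 810 × 0.54 = 0.096228 m
A 1400 × 1.5×10⁻⁴ × 0.63 = 0.13230 m
A total: 0.291276 m
B 280 × 1.5×10⁻⁴ × 0.21 = 0.00882 m
B 280–720 m: 440 × 1.7×10⁻⁴ × 0.46 = 0.034408 m
B Layer 3: 1×10⁻⁴ × 1700 × 0.18 = 0.03060 m
B total: 0.073828 m
Ratio: 0.291276 / 0.073828 ≈ 3.945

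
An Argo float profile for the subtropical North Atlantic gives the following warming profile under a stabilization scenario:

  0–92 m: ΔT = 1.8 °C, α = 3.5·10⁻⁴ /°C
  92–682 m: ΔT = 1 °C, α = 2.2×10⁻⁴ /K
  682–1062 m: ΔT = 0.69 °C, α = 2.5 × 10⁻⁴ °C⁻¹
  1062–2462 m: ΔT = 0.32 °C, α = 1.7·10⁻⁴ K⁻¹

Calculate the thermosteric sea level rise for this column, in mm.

0–92 m: 3.5×10⁻⁴ × 92 × 1.8 = 0.05796 m
Layer 2: 1 × 2.2×10⁻⁴ × 590 = 0.12980 m
380 × 0.69 × 2.5×10⁻⁴ = 0.06555 m
1400 × 0.32 × 1.7×10⁻⁴ = 0.07616 m
Δh = 0.05796 + 0.12980 + 0.06555 + 0.07616 = 0.32947 m

329 mm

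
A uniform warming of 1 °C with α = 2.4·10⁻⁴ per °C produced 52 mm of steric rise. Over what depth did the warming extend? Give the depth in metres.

H = Δh/(αΔT) = 0.052 / (2.4×10⁻⁴ × 1) ≈ 216.7 m

about 220 m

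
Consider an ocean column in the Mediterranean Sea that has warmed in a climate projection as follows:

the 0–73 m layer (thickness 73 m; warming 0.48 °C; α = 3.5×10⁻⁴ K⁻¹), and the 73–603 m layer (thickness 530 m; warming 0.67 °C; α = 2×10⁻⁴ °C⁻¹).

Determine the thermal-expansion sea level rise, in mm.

0–73 m: 0.48 × 3.5×10⁻⁴ × 73 = 0.012264 m
73–603 m: 0.67 × 530 × 2×10⁻⁴ = 0.07102 m
Δh = 0.012264 + 0.07102 = 0.083284 m

about 83 mm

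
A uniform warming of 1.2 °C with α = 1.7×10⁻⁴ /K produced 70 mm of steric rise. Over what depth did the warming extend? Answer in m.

H ≈ 340 m

H = Δh/(αΔT) = 0.07 / (1.7×10⁻⁴ × 1.2) ≈ 343.1 m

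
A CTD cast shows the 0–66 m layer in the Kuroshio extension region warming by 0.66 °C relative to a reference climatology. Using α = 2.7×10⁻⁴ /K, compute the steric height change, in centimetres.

Δh = αΔT·H = 2.7×10⁻⁴ × 0.66 × 66 = 0.0117612 m

Δh = 1.18 cm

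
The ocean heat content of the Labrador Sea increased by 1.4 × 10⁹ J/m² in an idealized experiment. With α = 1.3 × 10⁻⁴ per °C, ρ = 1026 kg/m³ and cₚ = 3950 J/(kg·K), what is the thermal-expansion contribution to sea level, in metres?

Δh ≈ 0.0449 m

Δh = αQ/(ρcₚ) = 1.3×10⁻⁴ × 1.4×10⁹ / (1026 × 3950) ≈ 0.044908 m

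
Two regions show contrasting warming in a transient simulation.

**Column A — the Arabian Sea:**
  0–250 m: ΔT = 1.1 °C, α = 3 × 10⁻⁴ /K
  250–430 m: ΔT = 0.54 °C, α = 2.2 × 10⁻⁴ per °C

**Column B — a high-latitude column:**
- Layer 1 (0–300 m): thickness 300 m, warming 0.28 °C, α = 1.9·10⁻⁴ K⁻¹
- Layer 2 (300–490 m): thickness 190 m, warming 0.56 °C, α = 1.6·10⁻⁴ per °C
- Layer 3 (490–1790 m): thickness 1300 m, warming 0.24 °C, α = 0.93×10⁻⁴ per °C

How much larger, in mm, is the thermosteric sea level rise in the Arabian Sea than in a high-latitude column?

A Layer 1: 250 × 3×10⁻⁴ × 1.1 = 0.08250 m
A 250–430 m: 0.54 × 180 × 2.2×10⁻⁴ = 0.021384 m
A total: 0.103884 m
B 0–300 m: 300 × 0.28 × 1.9×10⁻⁴ = 0.01596 m
B 300–490 m: 190 × 1.6×10⁻⁴ × 0.56 = 0.017024 m
B 490–1790 m: 1300 × 0.93×10⁻⁴ × 0.24 = 0.029016 m
B total: 0.06200 m
Difference: 0.103884 − 0.06200 = 0.041884 m

Δh_A − Δh_B ≈ 42 mm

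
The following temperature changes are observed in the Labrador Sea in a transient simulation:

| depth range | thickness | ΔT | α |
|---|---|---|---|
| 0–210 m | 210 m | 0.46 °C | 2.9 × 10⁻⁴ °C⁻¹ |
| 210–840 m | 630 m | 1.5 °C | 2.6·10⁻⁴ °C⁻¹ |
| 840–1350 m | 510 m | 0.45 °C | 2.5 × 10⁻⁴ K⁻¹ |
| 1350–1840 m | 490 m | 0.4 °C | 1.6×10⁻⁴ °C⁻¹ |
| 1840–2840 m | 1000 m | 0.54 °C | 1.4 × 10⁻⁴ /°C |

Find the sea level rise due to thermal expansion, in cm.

2.9×10⁻⁴ × 210 × 0.46 = 0.028014 m
Layer 2: 1.5 × 2.6×10⁻⁴ × 630 = 0.24570 m
2.5×10⁻⁴ × 510 × 0.45 = 0.057375 m
1350–1840 m: 0.4 × 1.6×10⁻⁴ × 490 = 0.03136 m
1840–2840 m: 1000 × 1.4×10⁻⁴ × 0.54 = 0.07560 m
Δh = 0.028014 + 0.24570 + 0.057375 + 0.03136 + 0.07560 = 0.438049 m ≈ 43.8 cm

Δh = 43.8 cm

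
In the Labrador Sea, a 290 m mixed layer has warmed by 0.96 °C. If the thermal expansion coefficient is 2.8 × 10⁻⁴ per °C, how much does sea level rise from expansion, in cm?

Δh = αΔT·H = 2.8×10⁻⁴ × 0.96 × 290 = 0.077952 m

Δh ≈ 7.80 cm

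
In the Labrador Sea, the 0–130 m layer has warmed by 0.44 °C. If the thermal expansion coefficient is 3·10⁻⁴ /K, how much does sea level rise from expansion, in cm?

Δh = αΔT·H = 3×10⁻⁴ × 0.44 × 130 = 0.01716 m

Δh = 1.7 cm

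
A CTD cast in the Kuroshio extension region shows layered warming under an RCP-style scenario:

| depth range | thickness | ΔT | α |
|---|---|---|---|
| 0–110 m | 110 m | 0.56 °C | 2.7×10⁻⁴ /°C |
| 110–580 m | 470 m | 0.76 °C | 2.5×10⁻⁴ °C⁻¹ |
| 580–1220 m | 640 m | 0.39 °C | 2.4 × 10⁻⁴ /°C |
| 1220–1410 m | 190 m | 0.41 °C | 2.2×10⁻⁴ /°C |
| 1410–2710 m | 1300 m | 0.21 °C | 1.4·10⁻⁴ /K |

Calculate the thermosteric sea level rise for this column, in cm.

Layer 1: 110 × 2.7×10⁻⁴ × 0.56 = 0.016632 m
110–580 m: 0.76 × 2.5×10⁻⁴ × 470 = 0.08930 m
580–1220 m: 0.39 × 640 × 2.4×10⁻⁴ = 0.059904 m
1220–1410 m: 2.2×10⁻⁴ × 0.41 × 190 = 0.017138 m
1410–2710 m: 0.21 × 1.4×10⁻⁴ × 1300 = 0.03822 m
Δh = 0.016632 + 0.08930 + 0.059904 + 0.017138 + 0.03822 = 0.221194 m

22 cm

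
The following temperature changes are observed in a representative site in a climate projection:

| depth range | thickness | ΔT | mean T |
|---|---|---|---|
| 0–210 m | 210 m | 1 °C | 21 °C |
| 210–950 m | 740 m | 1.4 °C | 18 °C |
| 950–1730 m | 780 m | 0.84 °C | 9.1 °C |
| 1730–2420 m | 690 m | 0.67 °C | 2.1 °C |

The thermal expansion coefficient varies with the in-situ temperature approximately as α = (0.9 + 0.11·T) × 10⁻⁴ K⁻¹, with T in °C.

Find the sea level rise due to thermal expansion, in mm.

Layer 1: α = (0.9 + 0.11×21)×10⁻⁴ = 3.21×10⁻⁴ K⁻¹
Layer 2: α = (0.9 + 0.11×18)×10⁻⁴ = 2.88×10⁻⁴ K⁻¹
Layer 3: α = (0.9 + 0.11×9.1)×10⁻⁴ = 1.901×10⁻⁴ K⁻¹
Layer 4: α = (0.9 + 0.11×2.1)×10⁻⁴ = 1.131×10⁻⁴ K⁻¹
Layer 1: 1 × 210 × 3.21×10⁻⁴ = 0.06741 m
740 × 2.88×10⁻⁴ × 1.4 = 0.298368 m
Layer 3: 1.901×10⁻⁴ × 780 × 0.84 = 0.12455352 m
1730–2420 m: 1.131×10⁻⁴ × 0.67 × 690 = 0.05228613 m
Δh = 0.06741 + 0.298368 + 0.12455352 + 0.05228613 = 0.54261765 m ≈ 543 mm

543 mm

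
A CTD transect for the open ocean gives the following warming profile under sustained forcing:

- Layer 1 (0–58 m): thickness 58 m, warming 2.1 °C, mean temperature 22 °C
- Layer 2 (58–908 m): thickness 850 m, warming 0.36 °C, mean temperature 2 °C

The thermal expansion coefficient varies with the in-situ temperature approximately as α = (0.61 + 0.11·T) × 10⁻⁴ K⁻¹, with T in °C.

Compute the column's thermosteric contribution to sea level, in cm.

6.23 cm of thermosteric rise

Layer 1: α = (0.61 + 0.11×22)×10⁻⁴ = 3.03×10⁻⁴ K⁻¹
Layer 2: α = (0.61 + 0.11×2)×10⁻⁴ = 0.83×10⁻⁴ K⁻¹
0–58 m: 58 × 3.03×10⁻⁴ × 2.1 = 0.0369054 m
Layer 2: 850 × 0.36 × 0.83×10⁻⁴ = 0.025398 m
Δh = 0.0369054 + 0.025398 = 0.0623034 m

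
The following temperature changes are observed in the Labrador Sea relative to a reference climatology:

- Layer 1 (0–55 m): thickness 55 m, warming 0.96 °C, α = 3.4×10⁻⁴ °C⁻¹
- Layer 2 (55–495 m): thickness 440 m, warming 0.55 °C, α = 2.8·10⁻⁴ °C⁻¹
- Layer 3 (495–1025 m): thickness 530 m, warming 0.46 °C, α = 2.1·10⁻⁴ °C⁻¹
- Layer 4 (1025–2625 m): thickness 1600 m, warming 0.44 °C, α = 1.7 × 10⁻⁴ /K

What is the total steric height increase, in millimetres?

257 mm

55 × 0.96 × 3.4×10⁻⁴ = 0.017952 m
440 × 0.55 × 2.8×10⁻⁴ = 0.06776 m
495–1025 m: 2.1×10⁻⁴ × 530 × 0.46 = 0.051198 m
0.44 × 1600 × 1.7×10⁻⁴ = 0.11968 m
Δh = 0.017952 + 0.06776 + 0.051198 + 0.11968 = 0.25659 m ≈ 257 mm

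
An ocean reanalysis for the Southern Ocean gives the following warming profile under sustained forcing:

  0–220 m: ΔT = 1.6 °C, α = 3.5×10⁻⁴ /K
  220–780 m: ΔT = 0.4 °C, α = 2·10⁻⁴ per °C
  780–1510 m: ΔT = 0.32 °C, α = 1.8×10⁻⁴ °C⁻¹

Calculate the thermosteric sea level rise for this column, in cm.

0–220 m: 3.5×10⁻⁴ × 220 × 1.6 = 0.12320 m
220–780 m: 0.4 × 2×10⁻⁴ × 560 = 0.04480 m
1.8×10⁻⁴ × 0.32 × 730 = 0.042048 m
Δh = 0.12320 + 0.04480 + 0.042048 = 0.210048 m ≈ 21.0 cm

about 21.0 cm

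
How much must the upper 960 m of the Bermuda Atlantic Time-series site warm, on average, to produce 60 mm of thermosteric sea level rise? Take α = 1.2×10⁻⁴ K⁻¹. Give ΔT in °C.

ΔT ≈ 0.521 °C

ΔT = Δh/(αH) = 0.06 / (1.2×10⁻⁴ × 960) ≈ 0.5208 °C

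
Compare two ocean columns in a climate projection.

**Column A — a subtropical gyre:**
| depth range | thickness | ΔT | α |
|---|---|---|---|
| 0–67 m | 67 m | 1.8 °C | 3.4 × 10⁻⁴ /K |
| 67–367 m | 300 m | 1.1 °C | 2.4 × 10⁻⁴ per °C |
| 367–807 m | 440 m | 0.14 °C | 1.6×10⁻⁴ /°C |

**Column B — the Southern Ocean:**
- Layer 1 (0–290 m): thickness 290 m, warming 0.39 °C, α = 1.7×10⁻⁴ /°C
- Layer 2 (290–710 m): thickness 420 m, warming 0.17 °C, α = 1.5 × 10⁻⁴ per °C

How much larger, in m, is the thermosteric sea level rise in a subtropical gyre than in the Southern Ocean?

0.100 m

A 0–67 m: 67 × 3.4×10⁻⁴ × 1.8 = 0.041004 m
A 2.4×10⁻⁴ × 1.1 × 300 = 0.07920 m
A Layer 3: 1.6×10⁻⁴ × 0.14 × 440 = 0.009856 m
A total: 0.13006 m
B 0.39 × 290 × 1.7×10⁻⁴ = 0.019227 m
B 0.17 × 1.5×10⁻⁴ × 420 = 0.01071 m
B total: 0.029937 m
Difference: 0.13006 − 0.029937 = 0.100123 m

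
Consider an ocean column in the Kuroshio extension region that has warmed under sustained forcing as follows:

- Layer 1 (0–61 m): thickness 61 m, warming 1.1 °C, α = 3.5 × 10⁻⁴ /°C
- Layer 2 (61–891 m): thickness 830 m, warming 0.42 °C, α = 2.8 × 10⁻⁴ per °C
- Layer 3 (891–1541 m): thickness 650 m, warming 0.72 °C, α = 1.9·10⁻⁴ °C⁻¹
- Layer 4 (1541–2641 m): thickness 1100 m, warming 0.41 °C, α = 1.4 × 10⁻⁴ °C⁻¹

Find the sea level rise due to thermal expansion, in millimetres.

Δh ≈ 273 mm

0–61 m: 3.5×10⁻⁴ × 1.1 × 61 = 0.023485 m
61–891 m: 0.42 × 2.8×10⁻⁴ × 830 = 0.097608 m
891–1541 m: 650 × 1.9×10⁻⁴ × 0.72 = 0.08892 m
0.41 × 1100 × 1.4×10⁻⁴ = 0.06314 m
Δh = 0.023485 + 0.097608 + 0.08892 + 0.06314 = 0.273153 m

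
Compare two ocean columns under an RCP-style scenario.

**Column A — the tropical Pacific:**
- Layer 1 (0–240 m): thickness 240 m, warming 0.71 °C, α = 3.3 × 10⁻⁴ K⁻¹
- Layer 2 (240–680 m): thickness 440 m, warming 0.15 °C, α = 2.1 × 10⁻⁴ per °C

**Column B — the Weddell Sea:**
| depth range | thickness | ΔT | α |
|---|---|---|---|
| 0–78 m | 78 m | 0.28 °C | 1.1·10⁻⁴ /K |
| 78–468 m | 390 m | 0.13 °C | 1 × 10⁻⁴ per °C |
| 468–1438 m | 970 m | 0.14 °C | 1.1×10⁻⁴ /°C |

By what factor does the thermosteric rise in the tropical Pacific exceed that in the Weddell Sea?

3.1

A 0–240 m: 3.3×10⁻⁴ × 240 × 0.71 = 0.056232 m
A Layer 2: 0.15 × 440 × 2.1×10⁻⁴ = 0.01386 m
A total: 0.070092 m
B 0–78 m: 1.1×10⁻⁴ × 78 × 0.28 = 0.0024024 m
B 78–468 m: 0.13 × 390 × 1×10⁻⁴ = 0.00507 m
B 468–1438 m: 970 × 1.1×10⁻⁴ × 0.14 = 0.014938 m
B total: 0.0224104 m
Ratio: 0.070092 / 0.0224104 ≈ 3.128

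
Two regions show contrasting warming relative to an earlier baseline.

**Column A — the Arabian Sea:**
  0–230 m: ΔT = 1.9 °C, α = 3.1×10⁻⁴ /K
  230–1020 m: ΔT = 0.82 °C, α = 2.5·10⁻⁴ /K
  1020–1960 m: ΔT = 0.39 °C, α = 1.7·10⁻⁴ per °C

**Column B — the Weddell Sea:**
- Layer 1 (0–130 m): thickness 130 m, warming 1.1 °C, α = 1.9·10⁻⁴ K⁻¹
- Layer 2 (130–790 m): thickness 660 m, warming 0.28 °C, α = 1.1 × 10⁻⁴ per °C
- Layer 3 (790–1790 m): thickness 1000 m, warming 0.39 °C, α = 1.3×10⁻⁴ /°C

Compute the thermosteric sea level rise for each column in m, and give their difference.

A Layer 1: 3.1×10⁻⁴ × 230 × 1.9 = 0.13547 m
A 230–1020 m: 790 × 0.82 × 2.5×10⁻⁴ = 0.16195 m
A Layer 3: 1.7×10⁻⁴ × 940 × 0.39 = 0.062322 m
A total: 0.359742 m
B 1.9×10⁻⁴ × 1.1 × 130 = 0.02717 m
B Layer 2: 660 × 1.1×10⁻⁴ × 0.28 = 0.020328 m
B 0.39 × 1.3×10⁻⁴ × 1000 = 0.05070 m
B total: 0.098198 m
Difference: 0.359742 − 0.098198 = 0.261544 m

A: 0.36 m; B: 0.098 m; difference 0.26 m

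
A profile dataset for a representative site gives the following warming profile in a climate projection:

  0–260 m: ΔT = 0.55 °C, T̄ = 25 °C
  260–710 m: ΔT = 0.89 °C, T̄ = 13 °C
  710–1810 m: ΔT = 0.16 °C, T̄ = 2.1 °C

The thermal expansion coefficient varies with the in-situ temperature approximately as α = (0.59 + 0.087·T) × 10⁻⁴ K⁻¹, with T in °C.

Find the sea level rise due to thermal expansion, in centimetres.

Layer 1: α = (0.59 + 0.087×25)×10⁻⁴ = 2.765×10⁻⁴ K⁻¹
Layer 2: α = (0.59 + 0.087×13)×10⁻⁴ = 1.721×10⁻⁴ K⁻¹
Layer 3: α = (0.59 + 0.087×2.1)×10⁻⁴ = 0.7727×10⁻⁴ K⁻¹
Layer 1: 2.765×10⁻⁴ × 260 × 0.55 = 0.0395395 m
260–710 m: 1.721×10⁻⁴ × 0.89 × 450 = 0.06892605 m
710–1810 m: 0.16 × 1100 × 0.7727×10⁻⁴ = 0.01359952 m
Δh = 0.0395395 + 0.06892605 + 0.01359952 = 0.12206507 m

12 cm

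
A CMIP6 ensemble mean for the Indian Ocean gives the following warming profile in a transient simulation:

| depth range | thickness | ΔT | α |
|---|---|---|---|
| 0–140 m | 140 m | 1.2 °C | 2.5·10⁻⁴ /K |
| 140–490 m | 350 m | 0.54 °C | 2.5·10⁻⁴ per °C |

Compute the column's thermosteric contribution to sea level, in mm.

0–140 m: 140 × 1.2 × 2.5×10⁻⁴ = 0.04200 m
Layer 2: 2.5×10⁻⁴ × 350 × 0.54 = 0.04725 m
Δh = 0.04200 + 0.04725 = 0.08925 m

89.3 mm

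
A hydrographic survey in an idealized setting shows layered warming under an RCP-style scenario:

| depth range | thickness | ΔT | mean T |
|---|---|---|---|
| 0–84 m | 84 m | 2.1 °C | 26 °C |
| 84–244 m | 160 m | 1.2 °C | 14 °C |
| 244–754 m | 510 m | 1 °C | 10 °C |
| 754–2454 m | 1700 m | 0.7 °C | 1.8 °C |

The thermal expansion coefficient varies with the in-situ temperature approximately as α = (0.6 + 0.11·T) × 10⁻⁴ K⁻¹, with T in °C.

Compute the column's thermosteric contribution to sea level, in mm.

284 mm

Layer 1: α = (0.6 + 0.11×26)×10⁻⁴ = 3.46×10⁻⁴ K⁻¹
Layer 2: α = (0.6 + 0.11×14)×10⁻⁴ = 2.14×10⁻⁴ K⁻¹
Layer 3: α = (0.6 + 0.11×10)×10⁻⁴ = 1.7×10⁻⁴ K⁻¹
Layer 4: α = (0.6 + 0.11×1.8)×10⁻⁴ = 0.798×10⁻⁴ K⁻¹
84 × 3.46×10⁻⁴ × 2.1 = 0.0610344 m
Layer 2: 160 × 1.2 × 2.14×10⁻⁴ = 0.041088 m
Layer 3: 510 × 1 × 1.7×10⁻⁴ = 0.08670 m
0.7 × 1700 × 0.798×10⁻⁴ = 0.094962 m
Δh = 0.0610344 + 0.041088 + 0.08670 + 0.094962 = 0.2837844 m ≈ 284 mm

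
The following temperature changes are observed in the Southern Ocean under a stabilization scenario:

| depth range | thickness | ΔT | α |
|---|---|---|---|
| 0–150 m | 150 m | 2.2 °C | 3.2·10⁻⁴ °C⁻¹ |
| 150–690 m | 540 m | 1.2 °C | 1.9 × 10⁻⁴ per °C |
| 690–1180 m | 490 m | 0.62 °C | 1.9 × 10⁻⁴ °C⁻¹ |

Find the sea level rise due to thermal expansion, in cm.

Δh ≈ 28.6 cm

0–150 m: 3.2×10⁻⁴ × 150 × 2.2 = 0.10560 m
540 × 1.2 × 1.9×10⁻⁴ = 0.12312 m
490 × 1.9×10⁻⁴ × 0.62 = 0.057722 m
Δh = 0.10560 + 0.12312 + 0.057722 = 0.286442 m ≈ 28.6 cm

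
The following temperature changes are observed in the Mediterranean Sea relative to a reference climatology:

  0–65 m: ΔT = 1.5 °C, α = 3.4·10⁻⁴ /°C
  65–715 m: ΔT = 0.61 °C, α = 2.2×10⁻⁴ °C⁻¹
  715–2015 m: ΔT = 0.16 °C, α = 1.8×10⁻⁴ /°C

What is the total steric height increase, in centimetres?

Layer 1: 65 × 1.5 × 3.4×10⁻⁴ = 0.03315 m
Layer 2: 2.2×10⁻⁴ × 0.61 × 650 = 0.08723 m
Layer 3: 1.8×10⁻⁴ × 1300 × 0.16 = 0.03744 m
Δh = 0.03315 + 0.08723 + 0.03744 = 0.15782 m

16 cm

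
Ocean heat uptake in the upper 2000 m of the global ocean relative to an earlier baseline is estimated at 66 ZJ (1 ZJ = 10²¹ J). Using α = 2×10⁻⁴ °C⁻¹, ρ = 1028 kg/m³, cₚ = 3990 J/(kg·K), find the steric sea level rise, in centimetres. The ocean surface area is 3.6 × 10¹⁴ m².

about 0.894 cm

Per unit area: Q = 66×10²¹ / (3.6×10¹⁴) ≈ 1.833×10⁸ J/m²
Δh = αQ/(ρcₚ) = 2×10⁻⁴ × 1.833×10⁸ / (1028 × 3990) ≈ 0.0089377 m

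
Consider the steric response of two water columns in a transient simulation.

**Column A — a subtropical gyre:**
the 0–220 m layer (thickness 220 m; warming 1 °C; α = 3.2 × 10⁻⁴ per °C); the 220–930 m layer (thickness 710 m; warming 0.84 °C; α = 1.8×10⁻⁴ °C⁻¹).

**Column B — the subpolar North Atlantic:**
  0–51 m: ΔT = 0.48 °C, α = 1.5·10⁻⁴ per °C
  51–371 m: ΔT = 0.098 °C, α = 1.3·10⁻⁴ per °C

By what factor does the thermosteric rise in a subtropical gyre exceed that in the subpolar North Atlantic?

23

A Layer 1: 3.2×10⁻⁴ × 1 × 220 = 0.07040 m
A Layer 2: 1.8×10⁻⁴ × 710 × 0.84 = 0.107352 m
A total: 0.177752 m
B 0–51 m: 0.48 × 1.5×10⁻⁴ × 51 = 0.003672 m
B 51–371 m: 0.098 × 320 × 1.3×10⁻⁴ = 0.0040768 m
B total: 0.0077488 m
Ratio: 0.177752 / 0.0077488 ≈ 22.94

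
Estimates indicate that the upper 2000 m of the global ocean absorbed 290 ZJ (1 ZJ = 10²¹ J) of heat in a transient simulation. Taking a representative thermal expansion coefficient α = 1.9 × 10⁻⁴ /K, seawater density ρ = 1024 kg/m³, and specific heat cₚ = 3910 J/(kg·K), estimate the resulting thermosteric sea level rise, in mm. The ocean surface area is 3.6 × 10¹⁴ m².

about 38.2 mm

Per unit area: Q = 290×10²¹ / (3.6×10¹⁴) ≈ 8.056×10⁸ J/m²
Δh = αQ/(ρcₚ) = 1.9×10⁻⁴ × 8.056×10⁸ / (1024 × 3910) ≈ 0.038229 m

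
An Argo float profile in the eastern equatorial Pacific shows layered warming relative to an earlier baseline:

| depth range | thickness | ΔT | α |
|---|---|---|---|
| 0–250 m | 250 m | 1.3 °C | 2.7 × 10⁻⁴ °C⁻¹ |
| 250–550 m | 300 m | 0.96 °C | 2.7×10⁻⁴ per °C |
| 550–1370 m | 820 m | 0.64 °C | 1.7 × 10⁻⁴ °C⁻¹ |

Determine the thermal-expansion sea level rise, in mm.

255 mm of thermosteric rise

2.7×10⁻⁴ × 250 × 1.3 = 0.08775 m
250–550 m: 0.96 × 300 × 2.7×10⁻⁴ = 0.07776 m
550–1370 m: 820 × 0.64 × 1.7×10⁻⁴ = 0.089216 m
Δh = 0.08775 + 0.07776 + 0.089216 = 0.254726 m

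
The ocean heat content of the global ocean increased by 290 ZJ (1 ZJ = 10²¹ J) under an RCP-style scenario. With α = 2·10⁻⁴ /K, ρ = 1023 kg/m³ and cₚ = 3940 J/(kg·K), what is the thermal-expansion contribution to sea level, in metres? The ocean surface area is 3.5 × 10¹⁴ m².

Per unit area: Q = 290×10²¹ / (3.5×10¹⁴) ≈ 8.286×10⁸ J/m²
Δh = αQ/(ρcₚ) = 2×10⁻⁴ × 8.286×10⁸ / (1023 × 3940) ≈ 0.041115 m

0.0411 m of thermosteric rise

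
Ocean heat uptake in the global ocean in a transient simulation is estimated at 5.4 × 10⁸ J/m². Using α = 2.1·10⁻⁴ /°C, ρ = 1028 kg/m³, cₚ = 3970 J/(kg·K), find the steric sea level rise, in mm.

Δh = αQ/(ρcₚ) = 2.1×10⁻⁴ × 5.4×10⁸ / (1028 × 3970) ≈ 0.027786 m

about 28 mm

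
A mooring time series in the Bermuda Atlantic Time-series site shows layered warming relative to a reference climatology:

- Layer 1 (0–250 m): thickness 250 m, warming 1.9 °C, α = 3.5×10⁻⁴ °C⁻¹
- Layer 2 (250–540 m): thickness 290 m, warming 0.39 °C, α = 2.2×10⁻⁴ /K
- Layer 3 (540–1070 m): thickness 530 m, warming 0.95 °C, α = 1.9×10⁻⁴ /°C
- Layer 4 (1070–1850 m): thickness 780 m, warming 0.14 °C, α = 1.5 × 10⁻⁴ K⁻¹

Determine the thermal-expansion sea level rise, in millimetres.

about 303 mm

Layer 1: 1.9 × 3.5×10⁻⁴ × 250 = 0.16625 m
290 × 2.2×10⁻⁴ × 0.39 = 0.024882 m
540–1070 m: 0.95 × 1.9×10⁻⁴ × 530 = 0.095665 m
Layer 4: 780 × 1.5×10⁻⁴ × 0.14 = 0.01638 m
Δh = 0.16625 + 0.024882 + 0.095665 + 0.01638 = 0.303177 m ≈ 303 mm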